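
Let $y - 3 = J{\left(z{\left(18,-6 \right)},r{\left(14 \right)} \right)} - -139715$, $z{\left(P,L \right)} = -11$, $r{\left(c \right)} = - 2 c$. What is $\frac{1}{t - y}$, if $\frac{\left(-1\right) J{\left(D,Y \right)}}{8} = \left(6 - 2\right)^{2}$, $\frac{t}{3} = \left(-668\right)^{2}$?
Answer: $\frac{1}{1199082} \approx 8.3397 \cdot 10^{-7}$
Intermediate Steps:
$t = 1338672$ ($t = 3 \left(-668\right)^{2} = 3 \cdot 446224 = 1338672$)
$J{\left(D,Y \right)} = -128$ ($J{\left(D,Y \right)} = - 8 \left(6 - 2\right)^{2} = - 8 \cdot 4^{2} = \left(-8\right) 16 = -128$)
$y = 139590$ ($y = 3 - -139587 = 3 + \left(-128 + 139715\right) = 3 + 139587 = 139590$)
$\frac{1}{t - y} = \frac{1}{1338672 - 139590} = \frac{1}{1199082}$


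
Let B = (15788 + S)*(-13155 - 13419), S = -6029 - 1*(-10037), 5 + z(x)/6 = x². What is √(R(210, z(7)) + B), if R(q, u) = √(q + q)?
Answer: √(-526058904 + 2*√105) ≈ 22936.0*I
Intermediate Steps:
z(x) = -30 + 6*x²
R(q, u) = √2*√q (R(q, u) = √(2*q) = √2*√q)
S = 4008 (S = -6029 + 10037 = 4008)
B = -526058904 (B = (15788 + 4008)*(-13155 - 13419) = 19796*(-26574) = -526058904)
√(R(210, z(7)) + B) = √(√2*√210 - 526058904) = √(2*√105 - 526058904) = √(-526058904 + 2*√105)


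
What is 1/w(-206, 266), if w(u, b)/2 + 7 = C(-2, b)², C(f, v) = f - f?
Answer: -1/14 ≈ -0.071429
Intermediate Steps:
C(f, v) = 0
w(u, b) = -14 (w(u, b) = -14 + 2*0² = -14 + 2*0 = -14 + 0 = -14)
1/w(-206, 266) = 1/(-14) = -1/14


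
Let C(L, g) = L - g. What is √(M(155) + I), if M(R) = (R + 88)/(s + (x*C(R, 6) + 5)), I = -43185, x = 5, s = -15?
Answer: 2*I*√13225305/35 ≈ 207.81*I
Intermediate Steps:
M(R) = (88 + R)/(-40 + 5*R) (M(R) = (R + 88)/(-15 + (5*(R - 1*6) + 5)) = (88 + R)/(-15 + (5*(R - 6) + 5)) = (88 + R)/(-15 + (5*(-6 + R) + 5)) = (88 + R)/(-15 + ((-30 + 5*R) + 5)) = (88 + R)/(-15 + (-25 + 5*R)) = (88 + R)/(-40 + 5*R))
√(M(155) + I) = √((88 + 155)/(5*(-8 + 155)) - 43185) = √((⅕)*243/147 - 43185) = √((⅕)*(1/147)*243 - 43185) = √(81/245 - 43185) = √(-10580244/245) = 2*I*√13225305/35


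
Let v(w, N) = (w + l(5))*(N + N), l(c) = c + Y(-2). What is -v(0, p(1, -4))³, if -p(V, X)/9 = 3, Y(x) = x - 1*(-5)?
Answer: 80621568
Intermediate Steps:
Y(x) = 5 + x (Y(x) = x + 5 = 5 + x)
p(V, X) = -27 (p(V, X) = -9*3 = -27)
l(c) = 3 + c (l(c) = c + (5 - 2) = c + 3 = 3 + c)
v(w, N) = 2*N*(8 + w) (v(w, N) = (w + (3 + 5))*(N + N) = (w + 8)*(2*N) = (8 + w)*(2*N) = 2*N*(8 + w))
-v(0, p(1, -4))³ = -(2*(-27)*(8 + 0))³ = -(2*(-27)*8)³ = -1*(-432)³ = -1*(-80621568) = 80621568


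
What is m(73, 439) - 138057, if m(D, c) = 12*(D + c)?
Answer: -131913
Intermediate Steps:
m(D, c) = 12*D + 12*c
m(73, 439) - 138057 = (12*73 + 12*439) - 138057 = (876 + 5268) - 138057 = 6144 - 138057 = -131913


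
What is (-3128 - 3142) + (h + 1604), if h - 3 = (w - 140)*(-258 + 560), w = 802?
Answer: 195261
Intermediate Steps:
h = 199927 (h = 3 + (802 - 140)*(-258 + 560) = 3 + 662*302 = 3 + 199924 = 199927)
(-3128 - 3142) + (h + 1604) = (-3128 - 3142) + (199927 + 1604) = -6270 + 201531 = 195261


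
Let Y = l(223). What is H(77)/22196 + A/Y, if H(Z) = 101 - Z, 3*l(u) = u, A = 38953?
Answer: 648451929/1237427 ≈ 524.03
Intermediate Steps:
l(u) = u/3
Y = 223/3 (Y = (1/3)*223 = 223/3 ≈ 74.333)
H(77)/22196 + A/Y = (101 - 1*77)/22196 + 38953/(223/3) = (101 - 77)*(1/22196) + 38953*(3/223) = 24*(1/22196) + 116859/223 = 6/5549 + 116859/223 = 648451929/1237427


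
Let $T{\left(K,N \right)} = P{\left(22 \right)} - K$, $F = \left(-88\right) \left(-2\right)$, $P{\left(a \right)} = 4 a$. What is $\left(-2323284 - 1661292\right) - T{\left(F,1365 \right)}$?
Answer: $-3984488$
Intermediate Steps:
$F = 176$
$T{\left(K,N \right)} = 88 - K$ ($T{\left(K,N \right)} = 4 \cdot 22 - K = 88 - K$)
$\left(-2323284 - 1661292\right) - T{\left(F,1365 \right)} = \left(-2323284 - 1661292\right) - \left(88 - 176\right) = -3984576 - \left(88 - 176\right) = -3984576 - -88 = -3984576 + 88 = -3984488$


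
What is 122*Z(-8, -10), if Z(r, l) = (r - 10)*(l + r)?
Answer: 39528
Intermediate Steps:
Z(r, l) = (-10 + r)*(l + r)
122*Z(-8, -10) = 122*((-8)² - 10*(-10) - 10*(-8) - 10*(-8)) = 122*(64 + 100 + 80 + 80) = 122*324 = 39528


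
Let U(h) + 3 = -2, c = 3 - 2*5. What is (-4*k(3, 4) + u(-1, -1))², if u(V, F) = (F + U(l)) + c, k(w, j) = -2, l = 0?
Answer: 25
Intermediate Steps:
c = -7 (c = 3 - 10 = -7)
U(h) = -5 (U(h) = -3 - 2 = -5)
u(V, F) = -12 + F (u(V, F) = (F - 5) - 7 = (-5 + F) - 7 = -12 + F)
(-4*k(3, 4) + u(-1, -1))² = (-4*(-2) + (-12 - 1))² = (8 - 13)² = (-5)² = 25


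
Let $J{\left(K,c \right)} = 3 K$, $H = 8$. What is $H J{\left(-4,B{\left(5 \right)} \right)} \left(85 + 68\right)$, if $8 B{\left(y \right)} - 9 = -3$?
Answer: $-14688$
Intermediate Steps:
$B{\left(y \right)} = \frac{3}{4}$ ($B{\left(y \right)} = \frac{9}{8} + \frac{1}{8} \left(-3\right) = \frac{9}{8} - \frac{3}{8} = \frac{3}{4}$)
$H J{\left(-4,B{\left(5 \right)} \right)} \left(85 + 68\right) = 8 \cdot 3 \left(-4\right) \left(85 + 68\right) = 8 \left(-12\right) 153 = \left(-96\right) 153 = -14688$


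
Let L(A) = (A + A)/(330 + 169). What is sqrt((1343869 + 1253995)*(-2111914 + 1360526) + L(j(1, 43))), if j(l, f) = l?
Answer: I*sqrt(486050906976602234)/499 ≈ 1.3971e+6*I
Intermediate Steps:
L(A) = 2*A/499 (L(A) = (2*A)/499 = (2*A)*(1/499) = 2*A/499)
sqrt((1343869 + 1253995)*(-2111914 + 1360526) + L(j(1, 43))) = sqrt((1343869 + 1253995)*(-2111914 + 1360526) + (2/499)*1) = sqrt(2597864*(-751388) + 2/499) = sqrt(-1952003835232 + 2/499) = sqrt(-974049913780766/499) = I*sqrt(486050906976602234)/499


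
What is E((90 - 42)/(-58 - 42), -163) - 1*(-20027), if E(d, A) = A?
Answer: 19864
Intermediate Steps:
E((90 - 42)/(-58 - 42), -163) - 1*(-20027) = -163 - 1*(-20027) = -163 + 20027 = 19864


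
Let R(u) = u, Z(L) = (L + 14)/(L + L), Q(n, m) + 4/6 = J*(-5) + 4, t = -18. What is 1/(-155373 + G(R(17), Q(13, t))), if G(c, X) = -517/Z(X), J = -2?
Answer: -41/6390973 ≈ -6.4153e-6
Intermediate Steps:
Q(n, m) = 40/3 (Q(n, m) = -2/3 + (-2*(-5) + 4) = -2/3 + (10 + 4) = -2/3 + 14 = 40/3)
Z(L) = (14 + L)/(2*L) (Z(L) = (14 + L)/((2*L)) = (14 + L)*(1/(2*L)) = (14 + L)/(2*L))
G(c, X) = -1034*X/(14 + X) (G(c, X) = -517*2*X/(14 + X) = -1034*X/(14 + X))
1/(-155373 + G(R(17), Q(13, t))) = 1/(-155373 - 1034*40/3/(14 + 40/3)) = 1/(-155373 - 1034*40/3/82/3) = 1/(-155373 - 1034*40/3*3/82) = 1/(-155373 - 20680/41) = 1/(-6390973/41) = -41/6390973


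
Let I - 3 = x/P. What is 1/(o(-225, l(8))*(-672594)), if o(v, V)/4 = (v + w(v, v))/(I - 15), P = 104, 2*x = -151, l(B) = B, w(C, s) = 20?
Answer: -2647/114717632640 ≈ -2.3074e-8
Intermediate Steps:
x = -151/2 (x = (½)*(-151) = -151/2 ≈ -75.500)
I = 473/208 (I = 3 - 151/2/104 = 3 - 151/2*1/104 = 3 - 151/208 = 473/208 ≈ 2.2740)
o(v, V) = -16640/2647 - 832*v/2647 (o(v, V) = 4*((v + 20)/(473/208 - 15)) = 4*((20 + v)/(-2647/208)) = 4*((20 + v)*(-208/2647)) = 4*(-4160/2647 - 208*v/2647) = -16640/2647 - 832*v/2647)
1/(o(-225, l(8))*(-672594)) = 1/(-16640/2647 - 832/2647*(-225)*(-672594)) = -1/672594/(-16640/2647 + 187200/2647) = -1/672594/(170560/2647) = (2647/170560)*(-1/672594) = -2647/114717632640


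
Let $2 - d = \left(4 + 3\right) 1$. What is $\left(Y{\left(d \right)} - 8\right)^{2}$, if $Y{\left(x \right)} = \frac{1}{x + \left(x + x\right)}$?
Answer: $\frac{14641}{225} \approx 65.071$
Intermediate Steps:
$d = -5$ ($d = 2 - \left(4 + 3\right) 1 = 2 - 7 \cdot 1 = 2 - 7 = -5$)
$Y{\left(x \right)} = \frac{1}{3 x}$ ($Y{\left(x \right)} = \frac{1}{x + 2 x} = \frac{1}{3 x}$)
$\left(Y{\left(d \right)} - 8\right)^{2} = \left(\frac{1}{3 \left(-5\right)} - 8\right)^{2} = \left(\frac{1}{3} \left(- \frac{1}{5}\right) - 8\right)^{2} = \left(- \frac{1}{15} - 8\right)^{2} = \left(- \frac{121}{15}\right)^{2} = \frac{14641}{225}$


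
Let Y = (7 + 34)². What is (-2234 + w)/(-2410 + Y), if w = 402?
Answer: 1832/729 ≈ 2.5130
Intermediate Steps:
Y = 1681 (Y = 41² = 1681)
(-2234 + w)/(-2410 + Y) = (-2234 + 402)/(-2410 + 1681) = -1832/(-729) = -1832*(-1/729) = 1832/729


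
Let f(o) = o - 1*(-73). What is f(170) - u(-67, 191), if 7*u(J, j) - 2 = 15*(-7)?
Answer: 1804/7 ≈ 257.71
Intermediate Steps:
f(o) = 73 + o (f(o) = o + 73 = 73 + o)
u(J, j) = -103/7 (u(J, j) = 2/7 + (15*(-7))/7 = 2/7 + (⅐)*(-105) = 2/7 - 15 = -103/7)
f(170) - u(-67, 191) = (73 + 170) - 1*(-103/7) = 243 + 103/7 = 1804/7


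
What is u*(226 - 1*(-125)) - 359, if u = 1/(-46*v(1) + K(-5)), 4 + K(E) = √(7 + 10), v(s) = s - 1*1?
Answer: 1045 + 351*√17 ≈ 2492.2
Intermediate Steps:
v(s) = -1 + s (v(s) = s - 1 = -1 + s)
K(E) = -4 + √17 (K(E) = -4 + √(7 + 10) = -4 + √17)
u = 1/(-4 + √17) (u = 1/(-46*(-1 + 1) + (-4 + √17)) = 1/(-46*0 + (-4 + √17)) = 1/(0 + (-4 + √17)) = 1/(-4 + √17) ≈ 8.1231)
u*(226 - 1*(-125)) - 359 = (4 + √17)*(226 - 1*(-125)) - 359 = (4 + √17)*(226 + 125) - 359 = (4 + √17)*351 - 359 = (1404 + 351*√17) - 359 = 1045 + 351*√17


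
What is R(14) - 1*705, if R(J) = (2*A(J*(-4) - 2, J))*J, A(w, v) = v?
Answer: -313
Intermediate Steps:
R(J) = 2*J² (R(J) = (2*J)*J = 2*J²)
R(14) - 1*705 = 2*14² - 1*705 = 2*196 - 705 = 392 - 705 = -313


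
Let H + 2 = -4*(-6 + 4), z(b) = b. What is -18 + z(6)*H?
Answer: 18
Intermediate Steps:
H = 6 (H = -2 - 4*(-6 + 4) = -2 - 4*(-2) = -2 + 8 = 6)
-18 + z(6)*H = -18 + 6*6 = -18 + 36 = 18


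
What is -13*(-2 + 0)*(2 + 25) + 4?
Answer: 706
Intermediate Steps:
-13*(-2 + 0)*(2 + 25) + 4 = -(-26)*27 + 4 = -13*(-54) + 4 = 702 + 4 = 706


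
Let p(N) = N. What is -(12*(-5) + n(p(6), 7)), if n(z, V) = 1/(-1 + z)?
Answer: 299/5 ≈ 59.800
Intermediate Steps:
-(12*(-5) + n(p(6), 7)) = -(12*(-5) + 1/(-1 + 6)) = -(-60 + 1/5) = -(-60 + ⅕) = -1*(-299/5) = 299/5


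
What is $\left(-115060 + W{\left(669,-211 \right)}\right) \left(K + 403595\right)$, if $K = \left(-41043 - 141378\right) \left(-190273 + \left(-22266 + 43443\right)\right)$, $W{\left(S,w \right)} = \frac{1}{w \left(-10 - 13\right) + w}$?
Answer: $- \frac{16475680208521928709}{4642} \approx -3.5493 \cdot 10^{15}$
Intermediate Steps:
$W{\left(S,w \right)} = - \frac{1}{22 w}$ ($W{\left(S,w \right)} = \frac{1}{w \left(-23\right) + w} = \frac{1}{- 23 w + w} = \frac{1}{\left(-22\right) w} = - \frac{1}{22 w}$)
$K = 30846661416$ ($K = - 182421 \left(-190273 + 21177\right) = \left(-182421\right) \left(-169096\right) = 30846661416$)
$\left(-115060 + W{\left(669,-211 \right)}\right) \left(K + 403595\right) = \left(-115060 - \frac{1}{22 \left(-211\right)}\right) \left(30846661416 + 403595\right) = \left(-115060 - - \frac{1}{4642}\right) 30847065011 = \left(-115060 + \frac{1}{4642}\right) 30847065011 = \left(- \frac{534108519}{4642}\right) 30847065011 = - \frac{16475680208521928709}{4642}$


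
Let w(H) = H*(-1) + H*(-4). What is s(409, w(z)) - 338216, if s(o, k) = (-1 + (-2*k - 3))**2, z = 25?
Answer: -277700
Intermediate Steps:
w(H) = -5*H (w(H) = -H - 4*H = -5*H)
s(o, k) = (-4 - 2*k)**2 (s(o, k) = (-1 + (-3 - 2*k))**2 = (-4 - 2*k)**2)
s(409, w(z)) - 338216 = 4*(2 - 5*25)**2 - 338216 = 4*(2 - 125)**2 - 338216 = 4*(-123)**2 - 338216 = 4*15129 - 338216 = 60516 - 338216 = -277700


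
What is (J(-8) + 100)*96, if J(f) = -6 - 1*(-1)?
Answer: 9120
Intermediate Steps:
J(f) = -5 (J(f) = -6 + 1 = -5)
(J(-8) + 100)*96 = (-5 + 100)*96 = 95*96 = 9120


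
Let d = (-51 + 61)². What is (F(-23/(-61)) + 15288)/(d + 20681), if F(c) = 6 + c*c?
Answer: 56909503/77326101 ≈ 0.73597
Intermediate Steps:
d = 100 (d = 10² = 100)
F(c) = 6 + c²
(F(-23/(-61)) + 15288)/(d + 20681) = ((6 + (-23/(-61))²) + 15288)/(100 + 20681) = ((6 + (-23*(-1/61))²) + 15288)/20781 = ((6 + (23/61)²) + 15288)*(1/20781) = ((6 + 529/3721) + 15288)*(1/20781) = (22855/3721 + 15288)*(1/20781) = (56909503/3721)*(1/20781) = 56909503/77326101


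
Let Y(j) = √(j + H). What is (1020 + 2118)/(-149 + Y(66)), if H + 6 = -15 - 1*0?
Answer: -233781/11078 - 4707*√5/11078 ≈ -22.053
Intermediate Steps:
H = -21 (H = -6 + (-15 - 1*0) = -6 + (-15 + 0) = -6 - 15 = -21)
Y(j) = √(-21 + j) (Y(j) = √(j - 21) = √(-21 + j))
(1020 + 2118)/(-149 + Y(66)) = (1020 + 2118)/(-149 + √(-21 + 66)) = 3138/(-149 + √45) = 3138/(-149 + 3*√5)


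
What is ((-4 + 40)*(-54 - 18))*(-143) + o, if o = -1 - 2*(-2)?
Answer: 370659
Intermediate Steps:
o = 3 (o = -1 + 4 = 3)
((-4 + 40)*(-54 - 18))*(-143) + o = ((-4 + 40)*(-54 - 18))*(-143) + 3 = (36*(-72))*(-143) + 3 = -2592*(-143) + 3 = 370656 + 3 = 370659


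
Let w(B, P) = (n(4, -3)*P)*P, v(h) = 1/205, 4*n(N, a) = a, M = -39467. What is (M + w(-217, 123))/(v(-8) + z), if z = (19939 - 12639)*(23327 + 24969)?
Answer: -41667275/289099856004 ≈ -0.00014413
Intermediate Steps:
n(N, a) = a/4
v(h) = 1/205
z = 352560800 (z = 7300*48296 = 352560800)
w(B, P) = -3*P²/4 (w(B, P) = (((¼)*(-3))*P)*P = (-3*P/4)*P = -3*P²/4)
(M + w(-217, 123))/(v(-8) + z) = (-39467 - ¾*123²)/(1/205 + 352560800) = (-39467 - ¾*15129)/(72274964001/205) = (-39467 - 45387/4)*(205/72274964001) = -203255/4*205/72274964001 = -41667275/289099856004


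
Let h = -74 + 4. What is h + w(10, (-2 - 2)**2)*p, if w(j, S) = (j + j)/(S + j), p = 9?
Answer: -820/13 ≈ -63.077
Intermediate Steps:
h = -70
w(j, S) = 2*j/(S + j) (w(j, S) = (2*j)/(S + j) = 2*j/(S + j))
h + w(10, (-2 - 2)**2)*p = -70 + (2*10/((-2 - 2)**2 + 10))*9 = -70 + (2*10/((-4)**2 + 10))*9 = -70 + (2*10/(16 + 10))*9 = -70 + (2*10/26)*9 = -70 + (2*10*(1/26))*9 = -70 + (10/13)*9 = -70 + 90/13 = -820/13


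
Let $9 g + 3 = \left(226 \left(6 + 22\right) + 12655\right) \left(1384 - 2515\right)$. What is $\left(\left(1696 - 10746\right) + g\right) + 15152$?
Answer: $- \frac{7138286}{3} \approx -2.3794 \cdot 10^{6}$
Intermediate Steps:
$g = - \frac{7156592}{3}$ ($g = - \frac{1}{3} + \frac{\left(226 \left(6 + 22\right) + 12655\right) \left(1384 - 2515\right)}{9} = - \frac{1}{3} + \frac{\left(226 \cdot 28 + 12655\right) \left(1384 - 2515\right)}{9} = - \frac{1}{3} + \frac{\left(6328 + 12655\right) \left(-1131\right)}{9} = - \frac{1}{3} + \frac{18983 \left(-1131\right)}{9} = - \frac{1}{3} + \frac{1}{9} \left(-21469773\right) = - \frac{1}{3} - \frac{7156591}{3} = - \frac{7156592}{3} \approx -2.3855 \cdot 10^{6}$)
$\left(\left(1696 - 10746\right) + g\right) + 15152 = \left(\left(1696 - 10746\right) - \frac{7156592}{3}\right) + 15152 = \left(-9050 - \frac{7156592}{3}\right) + 15152 = - \frac{7183742}{3} + 15152 = - \frac{7138286}{3}$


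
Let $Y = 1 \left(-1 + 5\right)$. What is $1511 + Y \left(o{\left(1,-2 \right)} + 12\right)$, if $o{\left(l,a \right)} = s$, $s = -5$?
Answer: $1539$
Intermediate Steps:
$o{\left(l,a \right)} = -5$
$Y = 4$ ($Y = 1 \cdot 4 = 4$)
$1511 + Y \left(o{\left(1,-2 \right)} + 12\right) = 1511 + 4 \left(-5 + 12\right) = 1511 + 4 \cdot 7 = 1511 + 28 = 1539$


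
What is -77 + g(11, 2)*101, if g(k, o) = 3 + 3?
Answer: 529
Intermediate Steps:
g(k, o) = 6
-77 + g(11, 2)*101 = -77 + 6*101 = -77 + 606 = 529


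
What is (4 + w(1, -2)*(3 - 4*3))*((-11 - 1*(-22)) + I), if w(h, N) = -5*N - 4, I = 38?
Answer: -2450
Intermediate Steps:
w(h, N) = -4 - 5*N
(4 + w(1, -2)*(3 - 4*3))*((-11 - 1*(-22)) + I) = (4 + (-4 - 5*(-2))*(3 - 4*3))*((-11 - 1*(-22)) + 38) = (4 + (-4 + 10)*(3 - 12))*((-11 + 22) + 38) = (4 + 6*(-9))*(11 + 38) = (4 - 54)*49 = -50*49 = -2450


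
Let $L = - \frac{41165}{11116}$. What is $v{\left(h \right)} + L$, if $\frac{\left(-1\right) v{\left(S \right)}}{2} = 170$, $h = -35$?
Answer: $- \frac{3820605}{11116} \approx -343.7$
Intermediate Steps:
$v{\left(S \right)} = -340$ ($v{\left(S \right)} = \left(-2\right) 170 = -340$)
$L = - \frac{41165}{11116}$ ($L = \left(-41165\right) \frac{1}{11116} = - \frac{41165}{11116} \approx -3.7032$)
$v{\left(h \right)} + L = -340 - \frac{41165}{11116} = - \frac{3820605}{11116}$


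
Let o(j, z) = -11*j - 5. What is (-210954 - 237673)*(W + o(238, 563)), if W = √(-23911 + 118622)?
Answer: 1176748621 - 448627*√94711 ≈ 1.0387e+9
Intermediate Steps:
o(j, z) = -5 - 11*j
W = √94711 ≈ 307.75
(-210954 - 237673)*(W + o(238, 563)) = (-210954 - 237673)*(√94711 + (-5 - 11*238)) = -448627*(√94711 + (-5 - 2618)) = -448627*(√94711 - 2623) = -448627*(-2623 + √94711) = 1176748621 - 448627*√94711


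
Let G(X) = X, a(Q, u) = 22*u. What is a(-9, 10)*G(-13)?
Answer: -2860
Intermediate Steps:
a(-9, 10)*G(-13) = (22*10)*(-13) = 220*(-13) = -2860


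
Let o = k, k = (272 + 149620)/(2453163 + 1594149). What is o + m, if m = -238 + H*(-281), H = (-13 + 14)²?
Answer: -175033753/337276 ≈ -518.96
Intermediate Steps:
H = 1 (H = 1² = 1)
k = 12491/337276 (k = 149892/4047312 = 149892*(1/4047312) = 12491/337276 ≈ 0.037035)
o = 12491/337276 ≈ 0.037035
m = -519 (m = -238 + 1*(-281) = -238 - 281 = -519)
o + m = 12491/337276 - 519 = -175033753/337276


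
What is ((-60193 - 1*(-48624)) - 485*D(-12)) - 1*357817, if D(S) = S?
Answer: -363566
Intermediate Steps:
((-60193 - 1*(-48624)) - 485*D(-12)) - 1*357817 = ((-60193 - 1*(-48624)) - 485*(-12)) - 1*357817 = ((-60193 + 48624) - 1*(-5820)) - 357817 = (-11569 + 5820) - 357817 = -5749 - 357817 = -363566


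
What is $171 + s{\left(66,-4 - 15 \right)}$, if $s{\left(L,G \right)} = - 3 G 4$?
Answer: $399$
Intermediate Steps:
$s{\left(L,G \right)} = - 12 G$
$171 + s{\left(66,-4 - 15 \right)} = 171 - 12 \left(-4 - 15\right) = 171 - -228 = 171 + 228 = 399$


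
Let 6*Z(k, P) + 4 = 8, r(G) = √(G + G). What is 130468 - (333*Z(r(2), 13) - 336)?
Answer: 130582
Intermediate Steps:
r(G) = √2*√G (r(G) = √(2*G) = √2*√G)
Z(k, P) = ⅔ (Z(k, P) = -⅔ + (⅙)*8 = -⅔ + 4/3 = ⅔)
130468 - (333*Z(r(2), 13) - 336) = 130468 - (333*(⅔) - 336) = 130468 - (222 - 336) = 130468 - 1*(-114) = 130468 + 114 = 130582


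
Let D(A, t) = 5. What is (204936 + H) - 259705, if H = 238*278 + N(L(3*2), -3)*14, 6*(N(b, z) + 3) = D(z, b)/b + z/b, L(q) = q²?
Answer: 613069/54 ≈ 11353.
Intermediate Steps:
N(b, z) = -3 + 5/(6*b) + z/(6*b) (N(b, z) = -3 + (5/b + z/b)/6 = -3 + (5/(6*b) + z/(6*b)) = -3 + 5/(6*b) + z/(6*b))
H = 3570595/54 (H = 238*278 + ((5 - 3 - 18*(3*2)²)/(6*((3*2)²)))*14 = 66164 + ((5 - 3 - 18*6²)/(6*(6²)))*14 = 66164 + ((⅙)*(5 - 3 - 18*36)/36)*14 = 66164 + ((⅙)*(1/36)*(5 - 3 - 648))*14 = 66164 + ((⅙)*(1/36)*(-646))*14 = 66164 - 323/108*14 = 66164 - 2261/54 = 3570595/54 ≈ 66122.)
(204936 + H) - 259705 = (204936 + 3570595/54) - 259705 = 14637139/54 - 259705 = 613069/54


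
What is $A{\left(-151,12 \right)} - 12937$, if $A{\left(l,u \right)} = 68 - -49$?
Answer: $-12820$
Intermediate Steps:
$A{\left(l,u \right)} = 117$ ($A{\left(l,u \right)} = 68 + 49 = 117$)
$A{\left(-151,12 \right)} - 12937 = 117 - 12937 = -12820$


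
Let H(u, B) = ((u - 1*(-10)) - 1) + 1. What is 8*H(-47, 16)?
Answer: -296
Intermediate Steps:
H(u, B) = 10 + u (H(u, B) = ((u + 10) - 1) + 1 = ((10 + u) - 1) + 1 = (9 + u) + 1 = 10 + u)
8*H(-47, 16) = 8*(10 - 47) = 8*(-37) = -296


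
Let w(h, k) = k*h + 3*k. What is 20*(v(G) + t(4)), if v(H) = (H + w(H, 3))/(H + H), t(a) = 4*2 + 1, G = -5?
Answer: 202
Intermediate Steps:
t(a) = 9 (t(a) = 8 + 1 = 9)
w(h, k) = 3*k + h*k (w(h, k) = h*k + 3*k = 3*k + h*k)
v(H) = (9 + 4*H)/(2*H) (v(H) = (H + 3*(3 + H))/(H + H) = (H + (9 + 3*H))/((2*H)) = (9 + 4*H)*(1/(2*H)) = (9 + 4*H)/(2*H))
20*(v(G) + t(4)) = 20*((2 + (9/2)/(-5)) + 9) = 20*((2 + (9/2)*(-⅕)) + 9) = 20*((2 - 9/10) + 9) = 20*(11/10 + 9) = 20*(101/10) = 202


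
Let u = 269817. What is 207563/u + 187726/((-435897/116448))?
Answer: -8511103524985/169714893 ≈ -50149.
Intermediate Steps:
207563/u + 187726/((-435897/116448)) = 207563/269817 + 187726/((-435897/116448)) = 207563*(1/269817) + 187726/((-435897*1/116448)) = 207563/269817 + 187726/(-145299/38816) = 207563/269817 + 187726*(-38816/145299) = 207563/269817 - 94633408/1887 = -8511103524985/169714893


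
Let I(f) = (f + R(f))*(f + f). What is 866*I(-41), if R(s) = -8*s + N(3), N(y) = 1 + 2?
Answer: -20593480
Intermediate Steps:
N(y) = 3
R(s) = 3 - 8*s (R(s) = -8*s + 3 = 3 - 8*s)
I(f) = 2*f*(3 - 7*f) (I(f) = (f + (3 - 8*f))*(f + f) = (3 - 7*f)*(2*f) = 2*f*(3 - 7*f))
866*I(-41) = 866*(2*(-41)*(3 - 7*(-41))) = 866*(2*(-41)*(3 + 287)) = 866*(2*(-41)*290) = 866*(-23780) = -20593480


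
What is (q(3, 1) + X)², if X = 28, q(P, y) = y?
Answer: 841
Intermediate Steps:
(q(3, 1) + X)² = (1 + 28)² = 29² = 841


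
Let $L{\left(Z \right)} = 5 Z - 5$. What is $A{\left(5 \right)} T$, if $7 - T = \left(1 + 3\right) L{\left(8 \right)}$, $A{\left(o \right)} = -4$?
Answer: $532$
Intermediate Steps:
$L{\left(Z \right)} = -5 + 5 Z$
$T = -133$ ($T = 7 - \left(1 + 3\right) \left(-5 + 5 \cdot 8\right) = 7 - 4 \left(-5 + 40\right) = 7 - 4 \cdot 35 = 7 - 140 = -133$)
$A{\left(5 \right)} T = \left(-4\right) \left(-133\right) = 532$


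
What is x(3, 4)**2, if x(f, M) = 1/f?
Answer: 1/9 ≈ 0.11111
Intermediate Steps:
x(3, 4)**2 = (1/3)**2 = 1/9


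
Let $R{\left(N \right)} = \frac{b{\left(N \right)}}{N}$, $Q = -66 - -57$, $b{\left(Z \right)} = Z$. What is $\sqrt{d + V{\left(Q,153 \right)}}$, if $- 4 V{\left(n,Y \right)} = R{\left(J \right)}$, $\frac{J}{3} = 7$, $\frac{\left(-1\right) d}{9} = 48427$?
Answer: $\frac{i \sqrt{1743373}}{2} \approx 660.18 i$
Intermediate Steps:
$d = -435843$ ($d = \left(-9\right) 48427 = -435843$)
$J = 21$ ($J = 3 \cdot 7 = 21$)
$Q = -9$ ($Q = -66 + 57 = -9$)
$R{\left(N \right)} = 1$ ($R{\left(N \right)} = \frac{N}{N} = 1$)
$V{\left(n,Y \right)} = - \frac{1}{4}$ ($V{\left(n,Y \right)} = \left(- \frac{1}{4}\right) 1 = - \frac{1}{4}$)
$\sqrt{d + V{\left(Q,153 \right)}} = \sqrt{-435843 - \frac{1}{4}} = \sqrt{- \frac{1743373}{4}} = \frac{i \sqrt{1743373}}{2}$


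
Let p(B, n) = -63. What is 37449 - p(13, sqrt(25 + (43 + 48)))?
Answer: 37512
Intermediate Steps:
37449 - p(13, sqrt(25 + (43 + 48))) = 37449 - 1*(-63) = 37449 + 63 = 37512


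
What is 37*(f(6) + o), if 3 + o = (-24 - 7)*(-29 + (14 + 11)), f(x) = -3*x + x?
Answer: 4033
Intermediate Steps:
f(x) = -2*x
o = 121 (o = -3 + (-24 - 7)*(-29 + (14 + 11)) = -3 - 31*(-29 + 25) = -3 - 31*(-4) = -3 + 124 = 121)
37*(f(6) + o) = 37*(-2*6 + 121) = 37*(-12 + 121) = 37*109 = 4033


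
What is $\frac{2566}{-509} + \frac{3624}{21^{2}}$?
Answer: $\frac{237670}{74823} \approx 3.1764$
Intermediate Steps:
$\frac{2566}{-509} + \frac{3624}{21^{2}} = 2566 \left(- \frac{1}{509}\right) + \frac{3624}{441} = - \frac{2566}{509} + 3624 \cdot \frac{1}{441} = - \frac{2566}{509} + \frac{1208}{147} = \frac{237670}{74823}$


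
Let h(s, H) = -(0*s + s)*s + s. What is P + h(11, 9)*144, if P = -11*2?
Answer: -15862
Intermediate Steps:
P = -22
h(s, H) = s - s² (h(s, H) = -(0 + s)*s + s = -s*s + s = -s² + s = s - s²)
P + h(11, 9)*144 = -22 + (11*(1 - 1*11))*144 = -22 + (11*(1 - 11))*144 = -22 + (11*(-10))*144 = -22 - 110*144 = -22 - 15840 = -15862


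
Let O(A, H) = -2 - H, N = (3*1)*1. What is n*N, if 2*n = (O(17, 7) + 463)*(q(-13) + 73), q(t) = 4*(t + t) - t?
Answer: -12258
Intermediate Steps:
N = 3 (N = 3*1 = 3)
q(t) = 7*t (q(t) = 4*(2*t) - t = 8*t - t = 7*t)
n = -4086 (n = (((-2 - 1*7) + 463)*(7*(-13) + 73))/2 = (((-2 - 7) + 463)*(-91 + 73))/2 = ((-9 + 463)*(-18))/2 = (454*(-18))/2 = (1/2)*(-8172) = -4086)
n*N = -4086*3 = -12258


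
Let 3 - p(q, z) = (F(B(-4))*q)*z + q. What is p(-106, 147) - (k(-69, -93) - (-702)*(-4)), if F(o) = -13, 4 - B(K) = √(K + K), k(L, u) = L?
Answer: -199580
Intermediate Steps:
B(K) = 4 - √2*√K (B(K) = 4 - √(K + K) = 4 - √(2*K) = 4 - √2*√K)
p(q, z) = 3 - q + 13*q*z (p(q, z) = 3 - ((-13*q)*z + q) = 3 - (-13*q*z + q) = 3 - (q - 13*q*z) = 3 + (-q + 13*q*z) = 3 - q + 13*q*z)
p(-106, 147) - (k(-69, -93) - (-702)*(-4)) = (3 - 1*(-106) + 13*(-106)*147) - (-69 - (-702)*(-4)) = (3 + 106 - 202566) - (-69 - 1*2808) = -202457 - (-69 - 2808) = -202457 - 1*(-2877) = -202457 + 2877 = -199580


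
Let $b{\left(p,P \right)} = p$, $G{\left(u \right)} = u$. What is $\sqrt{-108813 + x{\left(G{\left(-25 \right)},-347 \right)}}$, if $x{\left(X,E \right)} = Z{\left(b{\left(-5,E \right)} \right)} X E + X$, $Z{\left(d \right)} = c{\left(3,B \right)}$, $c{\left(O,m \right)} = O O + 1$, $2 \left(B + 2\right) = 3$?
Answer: $2 i \sqrt{5522} \approx 148.62 i$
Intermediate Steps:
$B = - \frac{1}{2}$ ($B = -2 + \frac{1}{2} \cdot 3 = -2 + \frac{3}{2} = - \frac{1}{2} \approx -0.5$)
$c{\left(O,m \right)} = 1 + O^{2}$ ($c{\left(O,m \right)} = O^{2} + 1 = 1 + O^{2}$)
$Z{\left(d \right)} = 10$ ($Z{\left(d \right)} = 1 + 3^{2} = 1 + 9 = 10$)
$x{\left(X,E \right)} = X + 10 E X$ ($x{\left(X,E \right)} = 10 X E + X = 10 E X + X = X + 10 E X$)
$\sqrt{-108813 + x{\left(G{\left(-25 \right)},-347 \right)}} = \sqrt{-108813 - 25 \left(1 + 10 \left(-347\right)\right)} = \sqrt{-108813 - 25 \left(1 - 3470\right)} = \sqrt{-108813 - -86725} = \sqrt{-108813 + 86725} = \sqrt{-22088} = 2 i \sqrt{5522}$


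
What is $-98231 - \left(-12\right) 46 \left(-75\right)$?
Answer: $-139631$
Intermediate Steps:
$-98231 - \left(-12\right) 46 \left(-75\right) = -98231 - \left(-552\right) \left(-75\right) = -98231 - 41400 = -139631$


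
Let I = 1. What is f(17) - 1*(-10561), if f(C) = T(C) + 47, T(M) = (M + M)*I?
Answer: 10642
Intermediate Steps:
T(M) = 2*M (T(M) = (M + M)*1 = (2*M)*1 = 2*M)
f(C) = 47 + 2*C (f(C) = 2*C + 47 = 47 + 2*C)
f(17) - 1*(-10561) = (47 + 2*17) - 1*(-10561) = (47 + 34) + 10561 = 81 + 10561 = 10642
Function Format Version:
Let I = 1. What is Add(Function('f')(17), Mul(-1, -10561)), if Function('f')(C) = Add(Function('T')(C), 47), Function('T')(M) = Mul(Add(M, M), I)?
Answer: 10642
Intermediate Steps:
Function('T')(M) = Mul(2, M) (Function('T')(M) = Mul(Add(M, M), 1) = Mul(Mul(2, M), 1) = Mul(2, M))
Function('f')(C) = Add(47, Mul(2, C)) (Function('f')(C) = Add(Mul(2, C), 47) = Add(47, Mul(2, C)))
Add(Function('f')(17), Mul(-1, -10561)) = Add(Add(47, Mul(2, 17)), Mul(-1, -10561)) = Add(Add(47, 34), 10561) = Add(81, 10561) = 10642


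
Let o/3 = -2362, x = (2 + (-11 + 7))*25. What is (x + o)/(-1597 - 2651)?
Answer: 892/531 ≈ 1.6798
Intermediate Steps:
x = -50 (x = (2 - 4)*25 = -2*25 = -50)
o = -7086 (o = 3*(-2362) = -7086)
(x + o)/(-1597 - 2651) = (-50 - 7086)/(-1597 - 2651) = -7136/(-4248) = -7136*(-1/4248) = 892/531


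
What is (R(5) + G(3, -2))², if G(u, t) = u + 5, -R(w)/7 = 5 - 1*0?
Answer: 729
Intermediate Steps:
R(w) = -35 (R(w) = -7*(5 - 1*0) = -7*(5 + 0) = -7*5 = -35)
G(u, t) = 5 + u
(R(5) + G(3, -2))² = (-35 + (5 + 3))² = (-35 + 8)² = (-27)² = 729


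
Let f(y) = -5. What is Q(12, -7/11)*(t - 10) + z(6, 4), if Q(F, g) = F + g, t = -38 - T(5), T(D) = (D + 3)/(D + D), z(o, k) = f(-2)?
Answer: -6155/11 ≈ -559.54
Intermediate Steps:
z(o, k) = -5
T(D) = (3 + D)/(2*D) (T(D) = (3 + D)/((2*D)) = (3 + D)*(1/(2*D)) = (3 + D)/(2*D))
t = -194/5 (t = -38 - (3 + 5)/(2*5) = -38 - 8/(2*5) = -38 - 1*4/5 = -38 - 4/5 = -194/5 ≈ -38.800)
Q(12, -7/11)*(t - 10) + z(6, 4) = (12 - 7/11)*(-194/5 - 10) - 5 = (12 - 7*1/11)*(-244/5) - 5 = (12 - 7/11)*(-244/5) - 5 = (125/11)*(-244/5) - 5 = -6100/11 - 5 = -6155/11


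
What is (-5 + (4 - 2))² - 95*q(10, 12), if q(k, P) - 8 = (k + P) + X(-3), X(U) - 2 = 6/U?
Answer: -2841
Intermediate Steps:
X(U) = 2 + 6/U
q(k, P) = 8 + P + k (q(k, P) = 8 + ((k + P) + (2 + 6/(-3))) = 8 + ((P + k) + (2 + 6*(-⅓))) = 8 + ((P + k) + (2 - 2)) = 8 + ((P + k) + 0) = 8 + (P + k) = 8 + P + k)
(-5 + (4 - 2))² - 95*q(10, 12) = (-5 + (4 - 2))² - 95*(8 + 12 + 10) = (-5 + 2)² - 95*30 = (-3)² - 2850 = 9 - 2850 = -2841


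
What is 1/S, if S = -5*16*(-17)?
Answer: 1/1360 ≈ 0.00073529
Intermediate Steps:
S = 1360 (S = -80*(-17) = 1360)
1/S = 1/1360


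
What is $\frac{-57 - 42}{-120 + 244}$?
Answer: $- \frac{99}{124} \approx -0.79839$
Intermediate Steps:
$\frac{-57 - 42}{-120 + 244} = - \frac{99}{124}$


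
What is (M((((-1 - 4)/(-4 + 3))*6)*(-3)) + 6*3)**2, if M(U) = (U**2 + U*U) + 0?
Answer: 263023524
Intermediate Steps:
M(U) = 2*U**2 (M(U) = (U**2 + U**2) + 0 = 2*U**2 + 0 = 2*U**2)
(M((((-1 - 4)/(-4 + 3))*6)*(-3)) + 6*3)**2 = (2*((((-1 - 4)/(-4 + 3))*6)*(-3))**2 + 6*3)**2 = (2*((-5/(-1)*6)*(-3))**2 + 18)**2 = (2*((-5*(-1)*6)*(-3))**2 + 18)**2 = (2*((5*6)*(-3))**2 + 18)**2 = (2*(30*(-3))**2 + 18)**2 = (2*(-90)**2 + 18)**2 = (2*8100 + 18)**2 = (16200 + 18)**2 = 16218**2 = 263023524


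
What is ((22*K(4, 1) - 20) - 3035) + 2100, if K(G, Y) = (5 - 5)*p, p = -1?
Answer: -955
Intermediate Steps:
K(G, Y) = 0 (K(G, Y) = (5 - 5)*(-1) = 0*(-1) = 0)
((22*K(4, 1) - 20) - 3035) + 2100 = ((22*0 - 20) - 3035) + 2100 = ((0 - 20) - 3035) + 2100 = (-20 - 3035) + 2100 = -3055 + 2100 = -955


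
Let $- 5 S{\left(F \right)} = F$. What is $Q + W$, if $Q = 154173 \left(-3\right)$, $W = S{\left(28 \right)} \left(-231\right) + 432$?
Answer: $- \frac{2303967}{5} \approx -4.6079 \cdot 10^{5}$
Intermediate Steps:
$S{\left(F \right)} = - \frac{F}{5}$
$W = \frac{8628}{5}$ ($W = \left(- \frac{1}{5}\right) 28 \left(-231\right) + 432 = \left(- \frac{28}{5}\right) \left(-231\right) + 432 = \frac{6468}{5} + 432 = \frac{8628}{5} \approx 1725.6$)
$Q = -462519$
$Q + W = -462519 + \frac{8628}{5} = - \frac{2303967}{5}$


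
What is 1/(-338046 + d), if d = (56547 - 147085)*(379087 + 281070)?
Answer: -1/59769632512 ≈ -1.6731e-11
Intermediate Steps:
d = -59769294466 (d = -90538*660157 = -59769294466)
1/(-338046 + d) = 1/(-338046 - 59769294466) = 1/(-59769632512) = -1/59769632512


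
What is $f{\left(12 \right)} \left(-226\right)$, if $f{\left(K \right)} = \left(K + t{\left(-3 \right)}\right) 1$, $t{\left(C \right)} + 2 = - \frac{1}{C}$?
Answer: $- \frac{7006}{3} \approx -2335.3$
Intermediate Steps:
$t{\left(C \right)} = -2 - \frac{1}{C}$
$f{\left(K \right)} = - \frac{5}{3} + K$ ($f{\left(K \right)} = \left(K - \frac{5}{3}\right) 1 = \left(- \frac{5}{3} + K\right) 1 = - \frac{5}{3} + K$)
$f{\left(12 \right)} \left(-226\right) = \left(- \frac{5}{3} + 12\right) \left(-226\right) = \frac{31}{3} \left(-226\right) = - \frac{7006}{3}$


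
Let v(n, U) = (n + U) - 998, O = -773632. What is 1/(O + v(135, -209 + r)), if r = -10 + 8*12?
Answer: -1/774618 ≈ -1.2910e-6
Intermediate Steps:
r = 86 (r = -10 + 96 = 86)
v(n, U) = -998 + U + n (v(n, U) = (U + n) - 998 = -998 + U + n)
1/(O + v(135, -209 + r)) = 1/(-773632 + (-998 + (-209 + 86) + 135)) = 1/(-773632 + (-998 - 123 + 135)) = 1/(-773632 - 986) = 1/(-774618) = -1/774618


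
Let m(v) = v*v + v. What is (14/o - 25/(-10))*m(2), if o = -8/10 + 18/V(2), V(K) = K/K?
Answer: 855/43 ≈ 19.884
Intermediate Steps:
V(K) = 1
m(v) = v + v² (m(v) = v² + v = v + v²)
o = 86/5 (o = -8/10 + 18/1 = -8*⅒ + 18*1 = -⅘ + 18 = 86/5 ≈ 17.200)
(14/o - 25/(-10))*m(2) = (14/(86/5) - 25/(-10))*(2*(1 + 2)) = (14*(5/86) - 25*(-⅒))*(2*3) = (35/43 + 5/2)*6 = (285/86)*6 = 855/43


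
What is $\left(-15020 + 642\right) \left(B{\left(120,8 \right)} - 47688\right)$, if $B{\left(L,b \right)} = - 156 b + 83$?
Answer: $702408434$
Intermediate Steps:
$B{\left(L,b \right)} = 83 - 156 b$
$\left(-15020 + 642\right) \left(B{\left(120,8 \right)} - 47688\right) = \left(-15020 + 642\right) \left(\left(83 - 1248\right) - 47688\right) = - 14378 \left(\left(83 - 1248\right) - 47688\right) = - 14378 \left(-1165 - 47688\right) = \left(-14378\right) \left(-48853\right) = 702408434$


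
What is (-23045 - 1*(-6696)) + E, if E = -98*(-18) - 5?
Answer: -14590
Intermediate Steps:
E = 1759 (E = 1764 - 5 = 1759)
(-23045 - 1*(-6696)) + E = (-23045 - 1*(-6696)) + 1759 = (-23045 + 6696) + 1759 = -16349 + 1759 = -14590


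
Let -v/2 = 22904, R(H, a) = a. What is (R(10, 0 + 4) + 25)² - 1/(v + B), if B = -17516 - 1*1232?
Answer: 54291597/64556 ≈ 841.00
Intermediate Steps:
B = -18748 (B = -17516 - 1232 = -18748)
v = -45808 (v = -2*22904 = -45808)
(R(10, 0 + 4) + 25)² - 1/(v + B) = ((0 + 4) + 25)² - 1/(-45808 - 18748) = (4 + 25)² - 1/(-64556) = 29² - 1*(-1/64556) = 841 + 1/64556 = 54291597/64556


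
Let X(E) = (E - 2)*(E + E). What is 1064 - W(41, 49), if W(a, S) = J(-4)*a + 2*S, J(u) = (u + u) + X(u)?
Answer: -674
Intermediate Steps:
X(E) = 2*E*(-2 + E) (X(E) = (-2 + E)*(2*E) = 2*E*(-2 + E))
J(u) = 2*u + 2*u*(-2 + u) (J(u) = (u + u) + 2*u*(-2 + u) = 2*u + 2*u*(-2 + u))
W(a, S) = 2*S + 40*a (W(a, S) = (2*(-4)*(-1 - 4))*a + 2*S = (2*(-4)*(-5))*a + 2*S = 40*a + 2*S = 2*S + 40*a)
1064 - W(41, 49) = 1064 - (2*49 + 40*41) = 1064 - (98 + 1640) = 1064 - 1*1738 = 1064 - 1738 = -674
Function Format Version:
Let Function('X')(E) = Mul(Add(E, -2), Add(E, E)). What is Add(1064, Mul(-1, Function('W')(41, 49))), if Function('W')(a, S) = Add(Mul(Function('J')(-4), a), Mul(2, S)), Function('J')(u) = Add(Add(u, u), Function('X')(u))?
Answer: -674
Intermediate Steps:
Function('X')(E) = Mul(2, E, Add(-2, E)) (Function('X')(E) = Mul(Add(-2, E), Mul(2, E)) = Mul(2, E, Add(-2, E)))
Function('J')(u) = Add(Mul(2, u), Mul(2, u, Add(-2, u))) (Function('J')(u) = Add(Add(u, u), Mul(2, u, Add(-2, u))) = Add(Mul(2, u), Mul(2, u, Add(-2, u))))
Function('W')(a, S) = Add(Mul(2, S), Mul(40, a)) (Function('W')(a, S) = Add(Mul(Mul(2, -4, Add(-1, -4)), a), Mul(2, S)) = Add(Mul(Mul(2, -4, -5), a), Mul(2, S)) = Add(Mul(40, a), Mul(2, S)) = Add(Mul(2, S), Mul(40, a)))
Add(1064, Mul(-1, Function('W')(41, 49))) = Add(1064, Mul(-1, Add(Mul(2, 49), Mul(40, 41)))) = Add(1064, Mul(-1, Add(98, 1640))) = Add(1064, Mul(-1, 1738)) = Add(1064, -1738) = -674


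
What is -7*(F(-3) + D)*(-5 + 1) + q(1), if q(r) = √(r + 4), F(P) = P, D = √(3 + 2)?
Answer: -84 + 29*√5 ≈ -19.154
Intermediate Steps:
D = √5 ≈ 2.2361
q(r) = √(4 + r)
-7*(F(-3) + D)*(-5 + 1) + q(1) = -7*(-3 + √5)*(-5 + 1) + √(4 + 1) = -7*(-3 + √5)*(-4) + √5 = -7*(12 - 4*√5) + √5 = (-84 + 28*√5) + √5 = -84 + 29*√5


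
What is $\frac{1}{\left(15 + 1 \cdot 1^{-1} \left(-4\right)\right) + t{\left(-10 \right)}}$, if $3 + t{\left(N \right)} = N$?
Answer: $- \frac{1}{2} \approx -0.5$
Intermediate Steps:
$t{\left(N \right)} = -3 + N$
$\frac{1}{\left(15 + 1 \cdot 1^{-1} \left(-4\right)\right) + t{\left(-10 \right)}} = \frac{1}{\left(15 + 1 \cdot 1^{-1} \left(-4\right)\right) - 13} = \frac{1}{\left(15 + 1 \cdot 1 \left(-4\right)\right) - 13} = \frac{1}{\left(15 + 1 \left(-4\right)\right) - 13} = \frac{1}{\left(15 - 4\right) - 13} = \frac{1}{11 - 13} = \frac{1}{-2} = - \frac{1}{2}$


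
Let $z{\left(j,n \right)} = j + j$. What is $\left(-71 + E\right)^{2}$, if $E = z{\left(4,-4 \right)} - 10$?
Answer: $5329$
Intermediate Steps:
$z{\left(j,n \right)} = 2 j$
$E = -2$ ($E = 2 \cdot 4 - 10 = 8 - 10 = -2$)
$\left(-71 + E\right)^{2} = \left(-71 - 2\right)^{2} = \left(-73\right)^{2} = 5329$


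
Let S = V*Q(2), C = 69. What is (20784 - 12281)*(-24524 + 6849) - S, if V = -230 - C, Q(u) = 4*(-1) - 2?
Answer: -150292319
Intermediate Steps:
Q(u) = -6 (Q(u) = -4 - 2 = -6)
V = -299 (V = -230 - 1*69 = -230 - 69 = -299)
S = 1794 (S = -299*(-6) = 1794)
(20784 - 12281)*(-24524 + 6849) - S = (20784 - 12281)*(-24524 + 6849) - 1*1794 = 8503*(-17675) - 1794 = -150290525 - 1794 = -150292319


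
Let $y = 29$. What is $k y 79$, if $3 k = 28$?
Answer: $\frac{64148}{3} \approx 21383.0$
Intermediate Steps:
$k = \frac{28}{3}$ ($k = \frac{1}{3} \cdot 28 = \frac{28}{3} \approx 9.3333$)
$k y 79 = \frac{28}{3} \cdot 29 \cdot 79 = \frac{812}{3} \cdot 79 = \frac{64148}{3}$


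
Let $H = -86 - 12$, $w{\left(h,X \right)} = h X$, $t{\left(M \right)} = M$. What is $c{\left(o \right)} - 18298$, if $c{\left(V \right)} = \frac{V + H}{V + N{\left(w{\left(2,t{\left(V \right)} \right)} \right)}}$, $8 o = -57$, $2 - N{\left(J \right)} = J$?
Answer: $- \frac{1336595}{73} \approx -18310.0$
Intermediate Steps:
$w{\left(h,X \right)} = X h$
$H = -98$ ($H = -86 - 12 = -98$)
$N{\left(J \right)} = 2 - J$
$o = - \frac{57}{8}$ ($o = \frac{1}{8} \left(-57\right) = - \frac{57}{8} \approx -7.125$)
$c{\left(V \right)} = \frac{-98 + V}{2 - V}$ ($c{\left(V \right)} = \frac{V - 98}{V - \left(-2 + V 2\right)} = \frac{-98 + V}{V - \left(-2 + 2 V\right)} = \frac{-98 + V}{2 - V}$)
$c{\left(o \right)} - 18298 = \frac{-98 - \frac{57}{8}}{2 - - \frac{57}{8}} - 18298 = \frac{1}{2 + \frac{57}{8}} \left(- \frac{841}{8}\right) - 18298 = \frac{1}{\frac{73}{8}} \left(- \frac{841}{8}\right) - 18298 = \frac{8}{73} \left(- \frac{841}{8}\right) - 18298 = - \frac{841}{73} - 18298 = - \frac{1336595}{73}$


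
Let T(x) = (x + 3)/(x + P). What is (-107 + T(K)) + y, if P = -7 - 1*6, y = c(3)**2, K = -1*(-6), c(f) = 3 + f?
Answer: -506/7 ≈ -72.286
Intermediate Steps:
K = 6
y = 36 (y = (3 + 3)**2 = 6**2 = 36)
P = -13 (P = -7 - 6 = -13)
T(x) = (3 + x)/(-13 + x) (T(x) = (x + 3)/(x - 13) = (3 + x)/(-13 + x))
(-107 + T(K)) + y = (-107 + (3 + 6)/(-13 + 6)) + 36 = (-107 + 9/(-7)) + 36 = (-107 - 1/7*9) + 36 = (-107 - 9/7) + 36 = -758/7 + 36 = -506/7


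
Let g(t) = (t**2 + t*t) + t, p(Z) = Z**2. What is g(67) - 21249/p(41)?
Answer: 15183396/1681 ≈ 9032.4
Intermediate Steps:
g(t) = t + 2*t**2 (g(t) = (t**2 + t**2) + t = 2*t**2 + t = t + 2*t**2)
g(67) - 21249/p(41) = 67*(1 + 2*67) - 21249/(41**2) = 67*(1 + 134) - 21249/1681 = 67*135 - 21249*1/1681 = 9045 - 21249/1681 = 15183396/1681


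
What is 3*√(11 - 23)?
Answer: 6*I*√3 ≈ 10.392*I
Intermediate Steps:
3*√(11 - 23) = 3*√(-12) = 3*(2*I*√3) = 6*I*√3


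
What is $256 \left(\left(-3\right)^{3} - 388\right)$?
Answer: $-106240$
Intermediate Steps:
$256 \left(\left(-3\right)^{3} - 388\right) = 256 \left(-27 - 388\right) = 256 \left(-415\right) = -106240$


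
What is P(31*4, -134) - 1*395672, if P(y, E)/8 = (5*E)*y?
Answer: -1060312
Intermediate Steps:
P(y, E) = 40*E*y (P(y, E) = 8*((5*E)*y) = 8*(5*E*y) = 40*E*y)
P(31*4, -134) - 1*395672 = 40*(-134)*(31*4) - 1*395672 = 40*(-134)*124 - 395672 = -664640 - 395672 = -1060312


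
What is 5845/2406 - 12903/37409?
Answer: 187610987/90006054 ≈ 2.0844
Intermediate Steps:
5845/2406 - 12903/37409 = 187610987/90006054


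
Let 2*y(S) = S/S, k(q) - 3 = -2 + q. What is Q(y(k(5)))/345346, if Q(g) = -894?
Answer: -447/172673 ≈ -0.0025887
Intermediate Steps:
k(q) = 1 + q (k(q) = 3 + (-2 + q) = 1 + q)
y(S) = ½ (y(S) = (S/S)/2 = (½)*1 = ½)
Q(y(k(5)))/345346 = -894/345346 = -894*1/345346 = -447/172673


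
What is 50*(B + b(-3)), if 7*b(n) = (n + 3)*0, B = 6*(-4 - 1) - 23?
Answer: -2650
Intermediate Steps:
B = -53 (B = 6*(-5) - 23 = -30 - 23 = -53)
b(n) = 0 (b(n) = ((n + 3)*0)/7 = ((3 + n)*0)/7 = (⅐)*0 = 0)
50*(B + b(-3)) = 50*(-53 + 0) = 50*(-53) = -2650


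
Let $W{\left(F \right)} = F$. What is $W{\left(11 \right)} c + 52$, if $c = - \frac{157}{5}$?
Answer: $- \frac{1467}{5} \approx -293.4$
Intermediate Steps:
$c = - \frac{157}{5}$ ($c = \left(-157\right) \frac{1}{5} = - \frac{157}{5} \approx -31.4$)
$W{\left(11 \right)} c + 52 = 11 \left(- \frac{157}{5}\right) + 52 = - \frac{1727}{5} + 52 = - \frac{1467}{5}$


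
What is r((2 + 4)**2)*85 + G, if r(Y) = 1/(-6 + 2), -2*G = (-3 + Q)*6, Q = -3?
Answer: -13/4 ≈ -3.2500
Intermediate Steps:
G = 18 (G = -(-3 - 3)*6/2 = -(-3)*6 = -1/2*(-36) = 18)
r(Y) = -1/4 (r(Y) = 1/(-4) = -1/4)
r((2 + 4)**2)*85 + G = -1/4*85 + 18 = -85/4 + 18 = -13/4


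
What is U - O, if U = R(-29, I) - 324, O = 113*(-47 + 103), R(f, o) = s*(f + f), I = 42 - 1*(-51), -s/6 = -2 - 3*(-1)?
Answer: -6304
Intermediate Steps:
s = -6 (s = -6*(-2 - 3*(-1)) = -6*(-2 + 3) = -6*1 = -6)
I = 93 (I = 42 + 51 = 93)
R(f, o) = -12*f (R(f, o) = -6*(f + f) = -12*f)
O = 6328 (O = 113*56 = 6328)
U = 24 (U = -12*(-29) - 324 = 348 - 324 = 24)
U - O = 24 - 1*6328 = 24 - 6328 = -6304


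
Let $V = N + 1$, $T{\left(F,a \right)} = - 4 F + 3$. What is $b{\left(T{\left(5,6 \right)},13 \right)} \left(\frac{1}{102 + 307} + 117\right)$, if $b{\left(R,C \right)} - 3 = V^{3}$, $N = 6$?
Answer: $\frac{16557484}{409} \approx 40483.0$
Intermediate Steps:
$T{\left(F,a \right)} = 3 - 4 F$
$V = 7$ ($V = 6 + 1 = 7$)
$b{\left(R,C \right)} = 346$ ($b{\left(R,C \right)} = 3 + 7^{3} = 3 + 343 = 346$)
$b{\left(T{\left(5,6 \right)},13 \right)} \left(\frac{1}{102 + 307} + 117\right) = 346 \left(\frac{1}{102 + 307} + 117\right) = 346 \left(\frac{1}{409} + 117\right) = 346 \cdot \frac{47854}{409} = \frac{16557484}{409}$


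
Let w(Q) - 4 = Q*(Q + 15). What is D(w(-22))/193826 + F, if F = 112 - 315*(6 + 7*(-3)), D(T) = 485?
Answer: 937536847/193826 ≈ 4837.0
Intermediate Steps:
w(Q) = 4 + Q*(15 + Q) (w(Q) = 4 + Q*(Q + 15) = 4 + Q*(15 + Q))
F = 4837 (F = 112 - 315*(6 - 21) = 112 - 315*(-15) = 112 + 4725 = 4837)
D(w(-22))/193826 + F = 485/193826 + 4837 = 937536847/193826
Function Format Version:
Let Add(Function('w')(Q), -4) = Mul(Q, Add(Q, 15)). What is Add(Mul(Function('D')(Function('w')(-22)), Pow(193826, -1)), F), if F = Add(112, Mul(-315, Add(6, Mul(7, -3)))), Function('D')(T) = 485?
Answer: Rational(937536847, 193826) ≈ 4837.0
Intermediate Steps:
Function('w')(Q) = Add(4, Mul(Q, Add(15, Q))) (Function('w')(Q) = Add(4, Mul(Q, Add(Q, 15))) = Add(4, Mul(Q, Add(15, Q))))
F = 4837 (F = Add(112, Mul(-315, Add(6, -21))) = Add(112, Mul(-315, -15)) = Add(112, 4725) = 4837)
Add(Mul(Function('D')(Function('w')(-22)), Pow(193826, -1)), F) = Add(Mul(485, Pow(193826, -1)), 4837) = Add(Mul(485, Rational(1, 193826)), 4837) = Add(Rational(485, 193826), 4837) = Rational(937536847, 193826)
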